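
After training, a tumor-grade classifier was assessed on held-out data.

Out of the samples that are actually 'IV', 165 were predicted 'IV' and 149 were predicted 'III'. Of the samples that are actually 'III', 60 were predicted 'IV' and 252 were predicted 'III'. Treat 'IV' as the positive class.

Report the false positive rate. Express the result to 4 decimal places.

FPR = FP/(FP+TN) = 60/(60+252) = 0.1923

0.1923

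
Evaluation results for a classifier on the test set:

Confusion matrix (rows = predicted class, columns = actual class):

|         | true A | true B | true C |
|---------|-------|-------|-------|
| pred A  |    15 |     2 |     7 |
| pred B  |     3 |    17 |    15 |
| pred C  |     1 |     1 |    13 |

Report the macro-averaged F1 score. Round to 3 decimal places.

Per-class F1 score (2·TP/(2·TP+FP+FN)):
  A: TP=15, FP=2+7=9, FN=3+1=4 → 30/43 = 0.6977
  B: TP=17, FP=3+15=18, FN=2+1=3 → 34/55 = 0.6182
  C: TP=13, FP=1+1=2, FN=7+15=22 → 26/50 = 0.5200
Macro-F1 score = mean = (0.6977 + 0.6182 + 0.5200) / 3 = 0.612

0.612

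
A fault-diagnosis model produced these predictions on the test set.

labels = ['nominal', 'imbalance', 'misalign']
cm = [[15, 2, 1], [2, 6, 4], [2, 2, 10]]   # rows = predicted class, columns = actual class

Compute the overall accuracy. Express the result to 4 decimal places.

0.7045

Accuracy = trace / total = (15+6+10=31) / 44 = 31/44 = 0.7045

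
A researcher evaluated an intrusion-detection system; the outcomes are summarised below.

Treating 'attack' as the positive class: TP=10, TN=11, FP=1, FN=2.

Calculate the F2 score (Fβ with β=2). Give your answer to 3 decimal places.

Fβ = (1+β²)·TP / ((1+β²)·TP + β²·FN + FP), with β²=4
= 5·10 / (5·10 + 4·2 + 1) = 0.847

0.847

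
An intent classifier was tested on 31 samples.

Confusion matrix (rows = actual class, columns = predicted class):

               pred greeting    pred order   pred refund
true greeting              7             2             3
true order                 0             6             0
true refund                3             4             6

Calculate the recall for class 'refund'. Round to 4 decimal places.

0.4615

One-vs-rest for 'refund': TP = diagonal; FP = other classes predicted 'refund'; FN = 'refund' predicted as other.
recall = TP/(TP+FN).
refund: TP=6, FN=3+4=7 → 6/13 = 0.46154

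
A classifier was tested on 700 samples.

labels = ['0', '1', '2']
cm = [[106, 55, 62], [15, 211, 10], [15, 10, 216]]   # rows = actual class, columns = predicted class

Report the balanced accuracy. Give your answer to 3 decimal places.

0.755

Balanced accuracy = mean of per-class recall.
  0: recall = 106/223 = 0.4753
  1: recall = 211/236 = 0.8941
  2: recall = 216/241 = 0.8963
Mean = (0.4753 + 0.8941 + 0.8963) / 3 = 0.755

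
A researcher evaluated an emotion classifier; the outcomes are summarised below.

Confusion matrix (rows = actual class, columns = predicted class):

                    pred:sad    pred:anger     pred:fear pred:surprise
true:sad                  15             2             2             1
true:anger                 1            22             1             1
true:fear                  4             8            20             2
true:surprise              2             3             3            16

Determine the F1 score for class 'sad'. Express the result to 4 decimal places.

F1 score = 2·TP/(2·TP+FP+FN).
sad: TP=15, FP=1+4+2=7, FN=2+2+1=5 → 30/42 = 0.71429

0.7143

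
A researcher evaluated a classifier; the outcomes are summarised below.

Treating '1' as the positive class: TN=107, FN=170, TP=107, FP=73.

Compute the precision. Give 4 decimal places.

0.5944

Precision = TP/(TP+FP) = 107/(107+73) = 107/180 = 0.5944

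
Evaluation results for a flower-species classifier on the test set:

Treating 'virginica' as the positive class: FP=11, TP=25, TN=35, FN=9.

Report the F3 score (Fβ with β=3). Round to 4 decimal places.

Fβ = (1+β²)·TP / ((1+β²)·TP + β²·FN + FP), with β²=9
= 10·25 / (10·25 + 9·9 + 11) = 0.7310

0.7310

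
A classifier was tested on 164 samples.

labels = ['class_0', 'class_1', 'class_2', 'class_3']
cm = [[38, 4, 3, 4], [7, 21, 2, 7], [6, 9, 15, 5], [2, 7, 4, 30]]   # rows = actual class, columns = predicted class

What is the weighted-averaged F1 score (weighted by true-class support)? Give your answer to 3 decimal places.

0.629

Per-class F1 score (2·TP/(2·TP+FP+FN)):
  class_0: TP=38, FP=7+6+2=15, FN=4+3+4=11 → 76/102 = 0.7451
  class_1: TP=21, FP=4+9+7=20, FN=7+2+7=16 → 42/78 = 0.5385
  class_2: TP=15, FP=3+2+4=9, FN=6+9+5=20 → 30/59 = 0.5085
  class_3: TP=30, FP=4+7+5=16, FN=2+7+4=13 → 60/89 = 0.6742
Weighted-F1 score = Σ (supportᵢ/N)·F1 scoreᵢ with N=164: (49/164)·0.7451 + (37/164)·0.5385 + (35/164)·0.5085 + (43/164)·0.6742 = 0.629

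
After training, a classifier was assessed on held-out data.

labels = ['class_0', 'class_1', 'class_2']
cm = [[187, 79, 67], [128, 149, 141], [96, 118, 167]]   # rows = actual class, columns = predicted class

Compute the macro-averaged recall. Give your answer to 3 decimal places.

Per-class recall (TP/(TP+FN)):
  class_0: TP=187, FN=79+67=146 → 187/333 = 0.5616
  class_1: TP=149, FN=128+141=269 → 149/418 = 0.3565
  class_2: TP=167, FN=96+118=214 → 167/381 = 0.4383
Macro-recall = mean = (0.5616 + 0.3565 + 0.4383) / 3 = 0.452

0.452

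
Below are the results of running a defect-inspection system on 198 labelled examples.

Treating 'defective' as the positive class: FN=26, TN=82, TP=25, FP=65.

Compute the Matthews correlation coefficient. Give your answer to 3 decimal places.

MCC = (TP·TN − FP·FN) / √((TP+FP)(TP+FN)(TN+FP)(TN+FN))
Numerator = 25·82 − 65·26 = 360
Denominator = √(90·51·147·108) = √72870840 = 8536.4419
MCC = 360 / 8536.4419 = 0.042

0.042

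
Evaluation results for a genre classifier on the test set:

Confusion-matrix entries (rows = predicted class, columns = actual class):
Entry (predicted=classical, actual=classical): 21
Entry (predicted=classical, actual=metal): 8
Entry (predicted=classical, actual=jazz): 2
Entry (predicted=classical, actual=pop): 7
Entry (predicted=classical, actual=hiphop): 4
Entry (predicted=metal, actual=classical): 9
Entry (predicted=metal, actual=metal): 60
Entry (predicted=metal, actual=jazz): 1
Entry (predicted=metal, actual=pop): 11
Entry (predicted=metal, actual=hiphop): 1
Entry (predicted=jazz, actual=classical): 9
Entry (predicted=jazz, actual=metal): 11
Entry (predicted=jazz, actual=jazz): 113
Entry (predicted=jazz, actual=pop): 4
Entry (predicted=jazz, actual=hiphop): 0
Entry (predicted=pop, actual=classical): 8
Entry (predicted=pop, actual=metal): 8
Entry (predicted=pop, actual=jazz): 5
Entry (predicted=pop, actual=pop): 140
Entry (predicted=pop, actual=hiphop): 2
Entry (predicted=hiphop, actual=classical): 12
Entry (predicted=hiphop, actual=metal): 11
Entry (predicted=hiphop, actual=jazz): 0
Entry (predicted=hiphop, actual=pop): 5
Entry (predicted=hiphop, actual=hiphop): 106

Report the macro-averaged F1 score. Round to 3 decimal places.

Per-class F1 score (2·TP/(2·TP+FP+FN)):
  classical: TP=21, FP=8+2+7+4=21, FN=9+9+8+12=38 → 42/101 = 0.4158
  metal: TP=60, FP=9+1+11+1=22, FN=8+11+8+11=38 → 120/180 = 0.6667
  jazz: TP=113, FP=9+11+4+0=24, FN=2+1+5+0=8 → 226/258 = 0.8760
  pop: TP=140, FP=8+8+5+2=23, FN=7+11+4+5=27 → 280/330 = 0.8485
  hiphop: TP=106, FP=12+11+0+5=28, FN=4+1+0+2=7 → 212/247 = 0.8583
Macro-F1 score = mean = (0.4158 + 0.6667 + 0.8760 + 0.8485 + 0.8583) / 5 = 0.733

0.733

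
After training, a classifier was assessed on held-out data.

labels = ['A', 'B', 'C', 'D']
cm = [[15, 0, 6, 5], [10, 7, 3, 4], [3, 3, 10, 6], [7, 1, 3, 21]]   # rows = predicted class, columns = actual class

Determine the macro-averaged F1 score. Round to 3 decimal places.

Per-class F1 score (2·TP/(2·TP+FP+FN)):
  A: TP=15, FP=0+6+5=11, FN=10+3+7=20 → 30/61 = 0.4918
  B: TP=7, FP=10+3+4=17, FN=0+3+1=4 → 14/35 = 0.4000
  C: TP=10, FP=3+3+6=12, FN=6+3+3=12 → 20/44 = 0.4545
  D: TP=21, FP=7+1+3=11, FN=5+4+6=15 → 42/68 = 0.6176
Macro-F1 score = mean = (0.4918 + 0.4000 + 0.4545 + 0.6176) / 4 = 0.491

0.491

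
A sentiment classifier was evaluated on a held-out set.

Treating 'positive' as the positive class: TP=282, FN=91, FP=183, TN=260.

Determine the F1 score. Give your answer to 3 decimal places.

0.673

Precision = TP/(TP+FP) = 282/465 = 0.6065
Recall = TP/(TP+FN) = 282/373 = 0.7560
F1 = 2·TP/(2·TP+FP+FN) = 564/838 = 0.673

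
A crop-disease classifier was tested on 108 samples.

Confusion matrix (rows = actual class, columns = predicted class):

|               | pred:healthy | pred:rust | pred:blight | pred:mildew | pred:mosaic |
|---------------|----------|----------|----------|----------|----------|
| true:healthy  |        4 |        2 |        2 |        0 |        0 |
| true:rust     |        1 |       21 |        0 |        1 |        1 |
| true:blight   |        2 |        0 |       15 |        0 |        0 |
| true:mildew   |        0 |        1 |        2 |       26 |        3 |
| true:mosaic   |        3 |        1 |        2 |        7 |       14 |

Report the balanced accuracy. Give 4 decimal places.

Balanced accuracy = mean of per-class recall.
  healthy: recall = 4/8 = 0.50000
  rust: recall = 21/24 = 0.87500
  blight: recall = 15/17 = 0.88235
  mildew: recall = 26/32 = 0.81250
  mosaic: recall = 14/27 = 0.51852
Mean = (0.50000 + 0.87500 + 0.88235 + 0.81250 + 0.51852) / 5 = 0.7177

0.7177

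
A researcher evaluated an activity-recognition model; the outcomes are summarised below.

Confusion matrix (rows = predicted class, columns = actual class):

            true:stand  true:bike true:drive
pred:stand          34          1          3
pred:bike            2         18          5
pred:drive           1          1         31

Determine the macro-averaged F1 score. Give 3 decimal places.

Per-class F1 score (2·TP/(2·TP+FP+FN)):
  stand: TP=34, FP=1+3=4, FN=2+1=3 → 68/75 = 0.9067
  bike: TP=18, FP=2+5=7, FN=1+1=2 → 36/45 = 0.8000
  drive: TP=31, FP=1+1=2, FN=3+5=8 → 62/72 = 0.8611
Macro-F1 score = mean = (0.9067 + 0.8000 + 0.8611) / 3 = 0.856

0.856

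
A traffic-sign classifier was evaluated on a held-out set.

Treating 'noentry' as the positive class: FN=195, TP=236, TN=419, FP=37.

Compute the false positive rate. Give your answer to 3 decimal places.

FPR = FP/(FP+TN) = 37/(37+419) = 0.081

0.081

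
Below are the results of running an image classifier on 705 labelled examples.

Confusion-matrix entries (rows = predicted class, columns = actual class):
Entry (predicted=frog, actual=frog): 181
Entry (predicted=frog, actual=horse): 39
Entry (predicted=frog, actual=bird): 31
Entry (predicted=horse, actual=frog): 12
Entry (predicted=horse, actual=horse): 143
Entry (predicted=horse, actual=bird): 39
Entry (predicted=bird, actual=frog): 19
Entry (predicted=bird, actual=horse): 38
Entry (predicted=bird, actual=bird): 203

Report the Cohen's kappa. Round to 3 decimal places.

0.620

Observed agreement pₒ = trace/N = 527/705 = 0.7475
Expected agreement pₑ = Σ (rowᵢ·colᵢ)/N² = (212·251 + 220·194 + 273·260)/705² = 0.3357
κ = (pₒ − pₑ)/(1 − pₑ) = (0.7475 − 0.3357)/(1 − 0.3357) = 0.620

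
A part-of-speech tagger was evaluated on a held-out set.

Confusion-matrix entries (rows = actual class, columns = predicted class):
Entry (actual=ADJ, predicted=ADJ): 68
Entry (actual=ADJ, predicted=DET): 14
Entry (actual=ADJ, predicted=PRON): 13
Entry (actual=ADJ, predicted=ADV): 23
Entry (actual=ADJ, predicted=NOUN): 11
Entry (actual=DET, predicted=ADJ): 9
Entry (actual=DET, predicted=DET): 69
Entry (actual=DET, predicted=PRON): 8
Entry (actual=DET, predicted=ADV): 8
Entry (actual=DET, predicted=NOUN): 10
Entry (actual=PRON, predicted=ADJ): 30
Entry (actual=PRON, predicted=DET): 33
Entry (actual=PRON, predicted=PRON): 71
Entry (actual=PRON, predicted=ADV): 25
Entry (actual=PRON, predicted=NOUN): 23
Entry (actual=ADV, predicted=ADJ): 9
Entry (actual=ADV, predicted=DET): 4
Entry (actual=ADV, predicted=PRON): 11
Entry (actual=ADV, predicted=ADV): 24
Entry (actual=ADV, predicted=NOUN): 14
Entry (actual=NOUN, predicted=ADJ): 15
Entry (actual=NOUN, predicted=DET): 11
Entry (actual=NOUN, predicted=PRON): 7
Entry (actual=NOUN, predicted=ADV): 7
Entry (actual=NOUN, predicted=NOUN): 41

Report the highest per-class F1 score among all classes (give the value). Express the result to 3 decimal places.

0.587

Per-class F1 score (2·TP/(2·TP+FP+FN)):
  ADJ: TP=68, FP=9+30+9+15=63, FN=14+13+23+11=61 → 136/260 = 0.5231
  DET: TP=69, FP=14+33+4+11=62, FN=9+8+8+10=35 → 138/235 = 0.5872
  PRON: TP=71, FP=13+8+11+7=39, FN=30+33+25+23=111 → 142/292 = 0.4863
  ADV: TP=24, FP=23+8+25+7=63, FN=9+4+11+14=38 → 48/149 = 0.3221
  NOUN: TP=41, FP=11+10+23+14=58, FN=15+11+7+7=40 → 82/180 = 0.4556
Highest is class 'DET' with F1 score = 0.587.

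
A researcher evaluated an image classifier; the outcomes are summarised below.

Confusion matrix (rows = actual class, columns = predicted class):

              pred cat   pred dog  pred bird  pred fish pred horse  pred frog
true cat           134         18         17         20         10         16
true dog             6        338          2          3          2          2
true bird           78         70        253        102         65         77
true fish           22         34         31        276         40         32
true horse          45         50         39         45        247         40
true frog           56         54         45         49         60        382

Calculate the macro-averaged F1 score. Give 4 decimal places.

Per-class F1 score (2·TP/(2·TP+FP+FN)):
  cat: TP=134, FP=6+78+22+45+56=207, FN=18+17+20+10+16=81 → 268/556 = 0.48201
  dog: TP=338, FP=18+70+34+50+54=226, FN=6+2+3+2+2=15 → 676/917 = 0.73719
  bird: TP=253, FP=17+2+31+39+45=134, FN=78+70+102+65+77=392 → 506/1032 = 0.49031
  fish: TP=276, FP=20+3+102+45+49=219, FN=22+34+31+40+32=159 → 552/930 = 0.59355
  horse: TP=247, FP=10+2+65+40+60=177, FN=45+50+39+45+40=219 → 494/890 = 0.55506
  frog: TP=382, FP=16+2+77+32+40=167, FN=56+54+45+49+60=264 → 764/1195 = 0.63933
Macro-F1 score = mean = (0.48201 + 0.73719 + 0.49031 + 0.59355 + 0.55506 + 0.63933) / 6 = 0.5829

0.5829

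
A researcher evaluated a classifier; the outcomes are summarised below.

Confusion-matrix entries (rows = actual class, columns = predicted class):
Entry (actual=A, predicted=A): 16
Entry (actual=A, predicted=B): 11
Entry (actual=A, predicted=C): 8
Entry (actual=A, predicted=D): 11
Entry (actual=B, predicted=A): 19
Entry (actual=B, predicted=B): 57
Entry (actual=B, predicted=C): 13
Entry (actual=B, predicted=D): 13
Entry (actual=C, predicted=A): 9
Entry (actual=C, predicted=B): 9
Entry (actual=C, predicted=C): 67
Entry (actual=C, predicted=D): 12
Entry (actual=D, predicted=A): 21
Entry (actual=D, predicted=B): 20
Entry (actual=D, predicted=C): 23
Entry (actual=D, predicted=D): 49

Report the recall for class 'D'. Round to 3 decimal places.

recall = TP/(TP+FN).
D: TP=49, FN=21+20+23=64 → 49/113 = 0.4336

0.434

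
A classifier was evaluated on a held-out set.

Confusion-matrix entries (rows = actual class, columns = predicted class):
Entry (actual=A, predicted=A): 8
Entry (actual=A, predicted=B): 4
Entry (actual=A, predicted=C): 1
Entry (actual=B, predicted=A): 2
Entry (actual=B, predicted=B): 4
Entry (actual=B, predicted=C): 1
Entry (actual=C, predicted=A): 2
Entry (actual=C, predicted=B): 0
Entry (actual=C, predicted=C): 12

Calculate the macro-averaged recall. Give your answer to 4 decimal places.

0.6813

Per-class recall (TP/(TP+FN)):
  A: TP=8, FN=4+1=5 → 8/13 = 0.61538
  B: TP=4, FN=2+1=3 → 4/7 = 0.57143
  C: TP=12, FN=2+0=2 → 12/14 = 0.85714
Macro-recall = mean = (0.61538 + 0.57143 + 0.85714) / 3 = 0.6813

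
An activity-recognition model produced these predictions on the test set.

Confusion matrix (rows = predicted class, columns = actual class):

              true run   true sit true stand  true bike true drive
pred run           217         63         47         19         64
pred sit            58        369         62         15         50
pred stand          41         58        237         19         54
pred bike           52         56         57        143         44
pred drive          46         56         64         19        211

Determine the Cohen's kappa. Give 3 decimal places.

0.438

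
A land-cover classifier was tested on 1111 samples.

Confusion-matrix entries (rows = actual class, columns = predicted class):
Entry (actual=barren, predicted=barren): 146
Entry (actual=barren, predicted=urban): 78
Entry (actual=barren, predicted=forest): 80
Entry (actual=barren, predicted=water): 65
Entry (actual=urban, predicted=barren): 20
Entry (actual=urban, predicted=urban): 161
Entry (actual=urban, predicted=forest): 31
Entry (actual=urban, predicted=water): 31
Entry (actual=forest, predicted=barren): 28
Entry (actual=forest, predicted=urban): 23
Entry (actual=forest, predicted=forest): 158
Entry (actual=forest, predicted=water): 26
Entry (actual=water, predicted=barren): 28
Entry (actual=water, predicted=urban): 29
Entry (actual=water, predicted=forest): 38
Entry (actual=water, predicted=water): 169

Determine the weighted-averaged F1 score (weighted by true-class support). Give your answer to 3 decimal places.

0.564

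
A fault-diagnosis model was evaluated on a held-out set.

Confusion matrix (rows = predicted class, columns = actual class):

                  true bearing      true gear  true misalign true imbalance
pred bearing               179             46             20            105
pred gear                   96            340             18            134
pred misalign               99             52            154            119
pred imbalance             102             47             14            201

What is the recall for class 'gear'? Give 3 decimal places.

0.701

recall = TP/(TP+FN).
gear: TP=340, FN=46+52+47=145 → 340/485 = 0.7010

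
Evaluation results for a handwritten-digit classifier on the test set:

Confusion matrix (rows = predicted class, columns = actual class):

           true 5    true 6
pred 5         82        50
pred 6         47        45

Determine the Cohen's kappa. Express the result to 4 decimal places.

0.1098

Observed agreement pₒ = trace/N = 127/224 = 0.56696
Expected agreement pₑ = Σ (rowᵢ·colᵢ)/N² = (129·132 + 95·92)/224² = 0.51355
κ = (pₒ − pₑ)/(1 − pₑ) = (0.56696 − 0.51355)/(1 − 0.51355) = 0.1098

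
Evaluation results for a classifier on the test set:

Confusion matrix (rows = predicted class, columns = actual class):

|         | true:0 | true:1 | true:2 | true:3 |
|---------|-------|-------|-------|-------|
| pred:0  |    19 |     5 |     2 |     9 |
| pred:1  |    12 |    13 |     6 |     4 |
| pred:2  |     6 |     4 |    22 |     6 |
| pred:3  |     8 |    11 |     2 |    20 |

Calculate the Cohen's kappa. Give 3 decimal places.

0.329

Observed agreement pₒ = trace/N = 74/149 = 0.4966
Expected agreement pₑ = Σ (rowᵢ·colᵢ)/N² = (45·35 + 33·35 + 32·38 + 39·41)/149² = 0.2498
κ = (pₒ − pₑ)/(1 − pₑ) = (0.4966 − 0.2498)/(1 − 0.2498) = 0.329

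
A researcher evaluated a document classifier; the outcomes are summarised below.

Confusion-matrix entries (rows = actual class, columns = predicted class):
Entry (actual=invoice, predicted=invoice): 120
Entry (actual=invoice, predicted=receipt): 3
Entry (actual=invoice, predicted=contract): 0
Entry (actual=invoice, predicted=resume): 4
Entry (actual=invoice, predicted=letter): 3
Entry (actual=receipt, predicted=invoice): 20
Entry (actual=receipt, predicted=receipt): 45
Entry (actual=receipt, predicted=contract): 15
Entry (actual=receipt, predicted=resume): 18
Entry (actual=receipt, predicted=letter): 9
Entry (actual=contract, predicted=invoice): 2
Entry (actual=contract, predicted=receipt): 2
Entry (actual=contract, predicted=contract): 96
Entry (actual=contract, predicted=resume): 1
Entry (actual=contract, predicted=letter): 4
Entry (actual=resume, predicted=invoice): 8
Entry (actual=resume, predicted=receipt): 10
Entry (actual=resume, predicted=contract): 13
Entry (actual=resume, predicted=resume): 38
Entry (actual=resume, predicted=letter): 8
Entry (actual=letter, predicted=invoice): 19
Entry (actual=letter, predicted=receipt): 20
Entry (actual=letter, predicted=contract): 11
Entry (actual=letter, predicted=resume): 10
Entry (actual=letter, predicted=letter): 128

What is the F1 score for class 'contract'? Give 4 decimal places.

Take TP from the diagonal, FP from the rest of the 'contract' prediction marginal, FN from the rest of the 'contract' actual marginal.
F1 score = 2·TP/(2·TP+FP+FN).
contract: TP=96, FP=0+15+13+11=39, FN=2+2+1+4=9 → 192/240 = 0.80000

0.8000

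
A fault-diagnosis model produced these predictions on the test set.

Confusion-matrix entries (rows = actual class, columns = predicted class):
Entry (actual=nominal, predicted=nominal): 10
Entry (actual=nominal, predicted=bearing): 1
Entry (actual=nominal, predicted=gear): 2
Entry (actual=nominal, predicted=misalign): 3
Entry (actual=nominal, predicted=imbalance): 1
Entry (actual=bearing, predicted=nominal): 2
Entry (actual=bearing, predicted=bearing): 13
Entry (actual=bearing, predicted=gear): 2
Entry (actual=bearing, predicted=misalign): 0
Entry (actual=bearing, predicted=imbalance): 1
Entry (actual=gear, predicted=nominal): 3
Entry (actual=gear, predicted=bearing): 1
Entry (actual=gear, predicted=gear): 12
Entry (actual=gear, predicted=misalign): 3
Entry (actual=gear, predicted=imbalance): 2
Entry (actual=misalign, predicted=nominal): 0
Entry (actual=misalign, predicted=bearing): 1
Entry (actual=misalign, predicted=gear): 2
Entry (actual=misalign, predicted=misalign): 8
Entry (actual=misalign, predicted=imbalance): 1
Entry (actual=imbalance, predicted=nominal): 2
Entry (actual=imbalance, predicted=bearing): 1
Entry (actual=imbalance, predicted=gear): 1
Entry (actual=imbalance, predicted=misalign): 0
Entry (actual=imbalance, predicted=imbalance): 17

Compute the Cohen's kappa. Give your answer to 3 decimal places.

Observed agreement pₒ = trace/N = 60/89 = 0.6742
Expected agreement pₑ = Σ (rowᵢ·colᵢ)/N² = (17·17 + 18·17 + 21·19 + 12·14 + 21·22)/89² = 0.2050
κ = (pₒ − pₑ)/(1 − pₑ) = (0.6742 − 0.2050)/(1 − 0.2050) = 0.590

0.590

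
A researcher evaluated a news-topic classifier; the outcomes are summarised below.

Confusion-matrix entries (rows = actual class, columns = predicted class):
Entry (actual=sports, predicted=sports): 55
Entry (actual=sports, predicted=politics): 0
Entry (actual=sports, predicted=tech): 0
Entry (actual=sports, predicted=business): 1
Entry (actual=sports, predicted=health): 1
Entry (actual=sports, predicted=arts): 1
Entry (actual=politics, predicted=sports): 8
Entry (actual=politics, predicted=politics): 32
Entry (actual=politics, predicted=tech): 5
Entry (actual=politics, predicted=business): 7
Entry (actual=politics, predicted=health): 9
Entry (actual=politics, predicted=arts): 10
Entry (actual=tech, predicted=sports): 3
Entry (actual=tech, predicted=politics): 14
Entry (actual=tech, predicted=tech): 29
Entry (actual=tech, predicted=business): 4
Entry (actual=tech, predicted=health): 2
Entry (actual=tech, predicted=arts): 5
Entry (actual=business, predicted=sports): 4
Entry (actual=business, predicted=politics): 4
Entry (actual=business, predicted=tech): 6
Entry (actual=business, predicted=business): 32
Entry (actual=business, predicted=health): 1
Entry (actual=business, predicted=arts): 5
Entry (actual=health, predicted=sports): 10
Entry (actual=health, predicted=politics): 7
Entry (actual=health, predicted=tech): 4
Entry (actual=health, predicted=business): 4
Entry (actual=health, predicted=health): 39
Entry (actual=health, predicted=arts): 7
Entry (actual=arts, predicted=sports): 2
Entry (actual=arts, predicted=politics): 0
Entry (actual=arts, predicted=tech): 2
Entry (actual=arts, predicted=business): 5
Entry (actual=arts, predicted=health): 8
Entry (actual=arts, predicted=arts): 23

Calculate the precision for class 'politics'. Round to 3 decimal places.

0.561

precision = TP/(TP+FP).
politics: TP=32, FP=0+14+4+7+0=25 → 32/57 = 0.5614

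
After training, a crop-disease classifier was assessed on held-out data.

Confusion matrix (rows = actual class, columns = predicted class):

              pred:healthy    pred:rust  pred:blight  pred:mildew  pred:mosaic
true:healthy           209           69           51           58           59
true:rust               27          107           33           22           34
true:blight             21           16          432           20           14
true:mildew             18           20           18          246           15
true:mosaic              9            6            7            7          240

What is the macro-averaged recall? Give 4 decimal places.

0.6951

Per-class recall (TP/(TP+FN)):
  healthy: TP=209, FN=69+51+58+59=237 → 209/446 = 0.46861
  rust: TP=107, FN=27+33+22+34=116 → 107/223 = 0.47982
  blight: TP=432, FN=21+16+20+14=71 → 432/503 = 0.85885
  mildew: TP=246, FN=18+20+18+15=71 → 246/317 = 0.77603
  mosaic: TP=240, FN=9+6+7+7=29 → 240/269 = 0.89219
Macro-recall = mean = (0.46861 + 0.47982 + 0.85885 + 0.77603 + 0.89219) / 5 = 0.6951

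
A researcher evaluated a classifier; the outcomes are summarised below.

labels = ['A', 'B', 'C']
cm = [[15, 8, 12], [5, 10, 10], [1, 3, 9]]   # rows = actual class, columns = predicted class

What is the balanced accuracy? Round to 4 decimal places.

Balanced accuracy = mean of per-class recall.
  A: recall = 15/35 = 0.42857
  B: recall = 10/25 = 0.40000
  C: recall = 9/13 = 0.69231
Mean = (0.42857 + 0.40000 + 0.69231) / 3 = 0.5070

0.5070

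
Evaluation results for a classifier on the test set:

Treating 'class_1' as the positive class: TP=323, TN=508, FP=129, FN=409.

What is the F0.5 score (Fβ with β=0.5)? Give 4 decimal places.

0.6358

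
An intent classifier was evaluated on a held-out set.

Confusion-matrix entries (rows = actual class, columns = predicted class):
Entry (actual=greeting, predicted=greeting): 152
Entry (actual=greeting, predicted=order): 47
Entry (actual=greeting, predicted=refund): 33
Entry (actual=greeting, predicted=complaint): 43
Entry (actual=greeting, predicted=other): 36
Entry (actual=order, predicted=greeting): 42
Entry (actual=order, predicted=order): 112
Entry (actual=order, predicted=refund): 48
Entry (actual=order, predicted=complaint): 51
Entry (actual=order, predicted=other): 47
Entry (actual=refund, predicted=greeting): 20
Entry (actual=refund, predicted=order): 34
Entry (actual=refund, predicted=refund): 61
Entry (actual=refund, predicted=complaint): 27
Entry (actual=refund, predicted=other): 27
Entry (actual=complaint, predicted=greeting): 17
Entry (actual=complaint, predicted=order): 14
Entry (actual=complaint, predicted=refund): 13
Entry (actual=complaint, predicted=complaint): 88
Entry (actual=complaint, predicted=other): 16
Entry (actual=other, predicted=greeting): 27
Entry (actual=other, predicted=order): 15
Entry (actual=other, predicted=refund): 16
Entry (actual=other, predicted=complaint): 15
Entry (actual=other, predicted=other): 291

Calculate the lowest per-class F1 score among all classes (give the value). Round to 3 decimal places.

Per-class F1 score (2·TP/(2·TP+FP+FN)):
  greeting: TP=152, FP=42+20+17+27=106, FN=47+33+43+36=159 → 304/569 = 0.5343
  order: TP=112, FP=47+34+14+15=110, FN=42+48+51+47=188 → 224/522 = 0.4291
  refund: TP=61, FP=33+48+13+16=110, FN=20+34+27+27=108 → 122/340 = 0.3588
  complaint: TP=88, FP=43+51+27+15=136, FN=17+14+13+16=60 → 176/372 = 0.4731
  other: TP=291, FP=36+47+27+16=126, FN=27+15+16+15=73 → 582/781 = 0.7452
Lowest is class 'refund' with F1 score = 0.359.

0.359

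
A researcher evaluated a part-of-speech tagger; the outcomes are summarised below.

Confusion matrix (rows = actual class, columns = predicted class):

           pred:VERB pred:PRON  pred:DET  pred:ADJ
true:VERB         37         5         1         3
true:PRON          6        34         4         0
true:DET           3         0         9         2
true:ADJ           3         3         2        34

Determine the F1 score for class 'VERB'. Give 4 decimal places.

0.7789

One-vs-rest for 'VERB': TP = diagonal; FP = other classes predicted 'VERB'; FN = 'VERB' predicted as other.
F1 score = 2·TP/(2·TP+FP+FN).
VERB: TP=37, FP=6+3+3=12, FN=5+1+3=9 → 74/95 = 0.77895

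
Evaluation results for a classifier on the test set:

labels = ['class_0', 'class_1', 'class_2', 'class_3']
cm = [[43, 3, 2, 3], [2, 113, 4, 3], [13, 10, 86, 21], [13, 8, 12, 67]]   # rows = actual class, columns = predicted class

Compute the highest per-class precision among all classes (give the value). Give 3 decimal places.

Per-class precision (TP/(TP+FP)):
  class_0: TP=43, FP=2+13+13=28 → 43/71 = 0.6056
  class_1: TP=113, FP=3+10+8=21 → 113/134 = 0.8433
  class_2: TP=86, FP=2+4+12=18 → 86/104 = 0.8269
  class_3: TP=67, FP=3+3+21=27 → 67/94 = 0.7128
Highest is class 'class_1' with precision = 0.843.

0.843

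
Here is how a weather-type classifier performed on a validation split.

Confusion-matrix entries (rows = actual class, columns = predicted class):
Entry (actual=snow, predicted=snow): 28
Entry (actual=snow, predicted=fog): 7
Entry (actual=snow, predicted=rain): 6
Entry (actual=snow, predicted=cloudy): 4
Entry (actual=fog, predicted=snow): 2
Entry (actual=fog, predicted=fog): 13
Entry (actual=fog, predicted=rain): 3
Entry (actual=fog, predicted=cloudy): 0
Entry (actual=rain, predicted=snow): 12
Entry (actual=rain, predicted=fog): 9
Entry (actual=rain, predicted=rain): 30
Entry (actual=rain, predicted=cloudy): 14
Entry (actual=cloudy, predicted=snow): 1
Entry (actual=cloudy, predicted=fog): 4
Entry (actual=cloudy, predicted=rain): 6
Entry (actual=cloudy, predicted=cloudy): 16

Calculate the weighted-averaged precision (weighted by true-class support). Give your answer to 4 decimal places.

0.5963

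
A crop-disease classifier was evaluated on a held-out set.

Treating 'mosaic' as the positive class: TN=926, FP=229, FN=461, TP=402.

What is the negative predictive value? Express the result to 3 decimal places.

0.668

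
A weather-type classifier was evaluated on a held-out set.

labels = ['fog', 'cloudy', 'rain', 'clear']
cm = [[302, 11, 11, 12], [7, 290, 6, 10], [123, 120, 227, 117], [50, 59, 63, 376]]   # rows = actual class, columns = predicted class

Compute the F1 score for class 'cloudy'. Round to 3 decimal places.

0.731

F1 score = 2·TP/(2·TP+FP+FN).
cloudy: TP=290, FP=11+120+59=190, FN=7+6+10=23 → 580/793 = 0.7314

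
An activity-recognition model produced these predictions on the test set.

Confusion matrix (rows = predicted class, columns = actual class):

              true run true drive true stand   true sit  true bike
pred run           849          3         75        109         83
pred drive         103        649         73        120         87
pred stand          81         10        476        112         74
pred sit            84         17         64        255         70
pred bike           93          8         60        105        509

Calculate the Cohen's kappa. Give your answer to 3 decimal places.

0.567

Observed agreement pₒ = trace/N = 2738/4169 = 0.6568
Expected agreement pₑ = Σ (rowᵢ·colᵢ)/N² = (1210·1119 + 687·1032 + 748·753 + 701·490 + 823·775)/4169² = 0.2076
κ = (pₒ − pₑ)/(1 − pₑ) = (0.6568 − 0.2076)/(1 − 0.2076) = 0.567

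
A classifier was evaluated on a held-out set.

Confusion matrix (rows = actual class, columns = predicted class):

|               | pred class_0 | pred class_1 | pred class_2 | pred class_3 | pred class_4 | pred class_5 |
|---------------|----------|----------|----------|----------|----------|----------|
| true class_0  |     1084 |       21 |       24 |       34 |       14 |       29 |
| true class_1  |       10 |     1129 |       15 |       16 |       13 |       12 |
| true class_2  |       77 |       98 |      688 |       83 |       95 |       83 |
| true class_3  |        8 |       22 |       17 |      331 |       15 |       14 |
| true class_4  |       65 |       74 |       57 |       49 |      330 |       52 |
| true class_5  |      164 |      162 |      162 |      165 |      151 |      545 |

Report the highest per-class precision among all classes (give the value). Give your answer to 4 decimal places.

0.7699

Per-class precision (TP/(TP+FP)):
  class_0: TP=1084, FP=10+77+8+65+164=324 → 1084/1408 = 0.76989
  class_1: TP=1129, FP=21+98+22+74+162=377 → 1129/1506 = 0.74967
  class_2: TP=688, FP=24+15+17+57+162=275 → 688/963 = 0.71443
  class_3: TP=331, FP=34+16+83+49+165=347 → 331/678 = 0.48820
  class_4: TP=330, FP=14+13+95+15+151=288 → 330/618 = 0.53398
  class_5: TP=545, FP=29+12+83+14+52=190 → 545/735 = 0.74150
Highest is class 'class_0' with precision = 0.7699.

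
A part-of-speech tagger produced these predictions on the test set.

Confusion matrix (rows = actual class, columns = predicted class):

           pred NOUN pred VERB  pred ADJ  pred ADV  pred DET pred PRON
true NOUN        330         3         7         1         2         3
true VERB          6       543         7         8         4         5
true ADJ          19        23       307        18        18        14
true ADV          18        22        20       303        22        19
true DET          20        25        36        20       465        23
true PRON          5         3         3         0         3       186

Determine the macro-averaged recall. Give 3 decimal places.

0.857

Per-class recall (TP/(TP+FN)):
  NOUN: TP=330, FN=3+7+1+2+3=16 → 330/346 = 0.9538
  VERB: TP=543, FN=6+7+8+4+5=30 → 543/573 = 0.9476
  ADJ: TP=307, FN=19+23+18+18+14=92 → 307/399 = 0.7694
  ADV: TP=303, FN=18+22+20+22+19=101 → 303/404 = 0.7500
  DET: TP=465, FN=20+25+36+20+23=124 → 465/589 = 0.7895
  PRON: TP=186, FN=5+3+3+0+3=14 → 186/200 = 0.9300
Macro-recall = mean = (0.9538 + 0.9476 + 0.7694 + 0.7500 + 0.7895 + 0.9300) / 6 = 0.857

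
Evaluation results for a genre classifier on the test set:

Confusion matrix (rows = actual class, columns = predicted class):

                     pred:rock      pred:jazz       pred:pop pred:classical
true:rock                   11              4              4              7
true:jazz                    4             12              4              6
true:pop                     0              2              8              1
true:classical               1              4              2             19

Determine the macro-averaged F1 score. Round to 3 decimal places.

0.555

Per-class F1 score (2·TP/(2·TP+FP+FN)):
  rock: TP=11, FP=4+0+1=5, FN=4+4+7=15 → 22/42 = 0.5238
  jazz: TP=12, FP=4+2+4=10, FN=4+4+6=14 → 24/48 = 0.5000
  pop: TP=8, FP=4+4+2=10, FN=0+2+1=3 → 16/29 = 0.5517
  classical: TP=19, FP=7+6+1=14, FN=1+4+2=7 → 38/59 = 0.6441
Macro-F1 score = mean = (0.5238 + 0.5000 + 0.5517 + 0.6441) / 4 = 0.555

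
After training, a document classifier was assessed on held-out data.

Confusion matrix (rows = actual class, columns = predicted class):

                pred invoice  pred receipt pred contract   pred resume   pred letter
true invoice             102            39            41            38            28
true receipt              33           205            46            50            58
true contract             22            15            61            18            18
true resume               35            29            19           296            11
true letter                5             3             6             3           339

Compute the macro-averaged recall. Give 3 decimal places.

0.620

Per-class recall (TP/(TP+FN)):
  invoice: TP=102, FN=39+41+38+28=146 → 102/248 = 0.4113
  receipt: TP=205, FN=33+46+50+58=187 → 205/392 = 0.5230
  contract: TP=61, FN=22+15+18+18=73 → 61/134 = 0.4552
  resume: TP=296, FN=35+29+19+11=94 → 296/390 = 0.7590
  letter: TP=339, FN=5+3+6+3=17 → 339/356 = 0.9522
Macro-recall = mean = (0.4113 + 0.5230 + 0.4552 + 0.7590 + 0.9522) / 5 = 0.620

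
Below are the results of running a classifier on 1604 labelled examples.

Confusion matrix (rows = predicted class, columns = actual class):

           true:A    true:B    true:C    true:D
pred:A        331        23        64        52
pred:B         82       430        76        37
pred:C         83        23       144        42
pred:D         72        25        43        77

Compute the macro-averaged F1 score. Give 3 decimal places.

Per-class F1 score (2·TP/(2·TP+FP+FN)):
  A: TP=331, FP=23+64+52=139, FN=82+83+72=237 → 662/1038 = 0.6378
  B: TP=430, FP=82+76+37=195, FN=23+23+25=71 → 860/1126 = 0.7638
  C: TP=144, FP=83+23+42=148, FN=64+76+43=183 → 288/619 = 0.4653
  D: TP=77, FP=72+25+43=140, FN=52+37+42=131 → 154/425 = 0.3624
Macro-F1 score = mean = (0.6378 + 0.7638 + 0.4653 + 0.3624) / 4 = 0.557

0.557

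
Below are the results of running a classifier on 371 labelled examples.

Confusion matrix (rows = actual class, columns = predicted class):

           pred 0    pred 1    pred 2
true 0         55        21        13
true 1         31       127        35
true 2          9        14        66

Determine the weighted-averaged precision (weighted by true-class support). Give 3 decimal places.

Per-class precision (TP/(TP+FP)):
  0: TP=55, FP=31+9=40 → 55/95 = 0.5789
  1: TP=127, FP=21+14=35 → 127/162 = 0.7840
  2: TP=66, FP=13+35=48 → 66/114 = 0.5789
Weighted-precision = Σ (supportᵢ/N)·precisionᵢ with N=371: (89/371)·0.5789 + (193/371)·0.7840 + (89/371)·0.5789 = 0.686

0.686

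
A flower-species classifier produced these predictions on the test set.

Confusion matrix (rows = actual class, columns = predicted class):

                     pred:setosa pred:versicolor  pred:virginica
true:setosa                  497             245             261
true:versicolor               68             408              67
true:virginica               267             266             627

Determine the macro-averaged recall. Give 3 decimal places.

Per-class recall (TP/(TP+FN)):
  setosa: TP=497, FN=245+261=506 → 497/1003 = 0.4955
  versicolor: TP=408, FN=68+67=135 → 408/543 = 0.7514
  virginica: TP=627, FN=267+266=533 → 627/1160 = 0.5405
Macro-recall = mean = (0.4955 + 0.7514 + 0.5405) / 3 = 0.596

0.596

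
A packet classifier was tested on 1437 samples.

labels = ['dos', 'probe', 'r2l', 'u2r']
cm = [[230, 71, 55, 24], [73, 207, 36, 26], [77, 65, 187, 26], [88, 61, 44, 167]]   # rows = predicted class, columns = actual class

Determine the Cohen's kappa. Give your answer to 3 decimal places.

0.400

Observed agreement pₒ = trace/N = 791/1437 = 0.5505
Expected agreement pₑ = Σ (rowᵢ·colᵢ)/N² = (468·380 + 404·342 + 322·355 + 243·360)/1437² = 0.2508
κ = (pₒ − pₑ)/(1 − pₑ) = (0.5505 − 0.2508)/(1 − 0.2508) = 0.400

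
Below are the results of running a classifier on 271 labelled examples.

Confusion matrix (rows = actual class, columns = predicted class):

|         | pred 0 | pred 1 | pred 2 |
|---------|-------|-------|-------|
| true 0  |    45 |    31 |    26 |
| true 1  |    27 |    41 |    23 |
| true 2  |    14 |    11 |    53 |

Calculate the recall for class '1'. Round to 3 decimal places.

0.451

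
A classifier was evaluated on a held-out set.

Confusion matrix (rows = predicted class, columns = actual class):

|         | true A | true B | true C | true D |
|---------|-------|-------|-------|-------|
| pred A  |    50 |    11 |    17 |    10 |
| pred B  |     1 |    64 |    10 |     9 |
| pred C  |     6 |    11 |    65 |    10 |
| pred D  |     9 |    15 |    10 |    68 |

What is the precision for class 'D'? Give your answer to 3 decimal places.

0.667

Treat 'D' as positive and all other classes as negative.
precision = TP/(TP+FP).
D: TP=68, FP=9+15+10=34 → 68/102 = 0.6667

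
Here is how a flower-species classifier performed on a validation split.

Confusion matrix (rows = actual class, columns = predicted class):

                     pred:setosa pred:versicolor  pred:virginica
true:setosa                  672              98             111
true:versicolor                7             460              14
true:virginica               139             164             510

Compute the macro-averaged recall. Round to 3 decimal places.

0.782

Per-class recall (TP/(TP+FN)):
  setosa: TP=672, FN=98+111=209 → 672/881 = 0.7628
  versicolor: TP=460, FN=7+14=21 → 460/481 = 0.9563
  virginica: TP=510, FN=139+164=303 → 510/813 = 0.6273
Macro-recall = mean = (0.7628 + 0.9563 + 0.6273) / 3 = 0.782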